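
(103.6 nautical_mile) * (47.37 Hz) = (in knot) 1.767e+07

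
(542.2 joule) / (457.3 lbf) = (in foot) 0.8745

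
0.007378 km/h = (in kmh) 0.007378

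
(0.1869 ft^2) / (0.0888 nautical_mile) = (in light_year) 1.116e-20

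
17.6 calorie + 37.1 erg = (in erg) 7.364e+08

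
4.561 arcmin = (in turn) 0.0002112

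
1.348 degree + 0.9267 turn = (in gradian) 372.2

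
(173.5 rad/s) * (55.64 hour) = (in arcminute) 1.195e+11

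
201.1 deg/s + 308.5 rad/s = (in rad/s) 312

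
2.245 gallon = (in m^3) 0.008498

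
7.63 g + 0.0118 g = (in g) 7.642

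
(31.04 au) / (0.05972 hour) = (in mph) 4.831e+10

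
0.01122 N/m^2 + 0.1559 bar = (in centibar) 15.59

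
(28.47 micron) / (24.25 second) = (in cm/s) 0.0001174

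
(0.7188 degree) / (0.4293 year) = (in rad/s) 9.267e-10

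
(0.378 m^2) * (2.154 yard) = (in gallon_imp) 163.8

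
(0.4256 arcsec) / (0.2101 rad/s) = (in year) 3.114e-13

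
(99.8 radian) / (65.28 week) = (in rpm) 2.414e-05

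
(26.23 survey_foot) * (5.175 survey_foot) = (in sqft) 135.7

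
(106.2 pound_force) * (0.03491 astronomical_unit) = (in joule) 2.467e+12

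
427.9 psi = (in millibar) 2.95e+04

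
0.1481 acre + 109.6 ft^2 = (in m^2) 609.5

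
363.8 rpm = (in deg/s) 2183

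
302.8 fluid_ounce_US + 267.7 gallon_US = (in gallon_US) 270.1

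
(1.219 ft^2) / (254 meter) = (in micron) 445.9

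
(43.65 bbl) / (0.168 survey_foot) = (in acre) 0.03349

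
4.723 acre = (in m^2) 1.911e+04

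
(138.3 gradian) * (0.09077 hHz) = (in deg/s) 1130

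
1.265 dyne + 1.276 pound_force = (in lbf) 1.276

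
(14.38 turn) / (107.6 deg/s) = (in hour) 0.01336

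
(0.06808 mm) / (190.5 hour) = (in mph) 2.221e-10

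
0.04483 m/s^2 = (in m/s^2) 0.04483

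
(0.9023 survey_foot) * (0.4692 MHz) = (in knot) 2.508e+05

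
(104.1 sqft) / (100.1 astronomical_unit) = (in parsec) 2.093e-29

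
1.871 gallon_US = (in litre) 7.083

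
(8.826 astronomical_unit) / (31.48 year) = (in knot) 2585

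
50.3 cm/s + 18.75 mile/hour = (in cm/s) 888.5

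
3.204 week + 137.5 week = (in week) 140.7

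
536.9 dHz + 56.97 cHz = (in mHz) 5.426e+04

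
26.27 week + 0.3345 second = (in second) 1.589e+07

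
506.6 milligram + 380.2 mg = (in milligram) 886.8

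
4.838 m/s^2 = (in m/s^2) 4.838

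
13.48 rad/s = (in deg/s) 772.3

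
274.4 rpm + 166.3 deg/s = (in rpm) 302.1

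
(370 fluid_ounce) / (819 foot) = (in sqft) 0.0004718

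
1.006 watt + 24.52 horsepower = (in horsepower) 24.52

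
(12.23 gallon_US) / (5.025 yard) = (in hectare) 1.008e-06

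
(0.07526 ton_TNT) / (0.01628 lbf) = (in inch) 1.712e+11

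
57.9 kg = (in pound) 127.6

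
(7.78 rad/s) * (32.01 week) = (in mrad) 1.506e+11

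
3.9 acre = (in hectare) 1.578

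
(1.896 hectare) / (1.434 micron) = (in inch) 5.205e+11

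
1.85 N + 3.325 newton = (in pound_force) 1.163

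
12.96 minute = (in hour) 0.216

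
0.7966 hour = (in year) 9.094e-05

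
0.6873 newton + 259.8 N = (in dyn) 2.605e+07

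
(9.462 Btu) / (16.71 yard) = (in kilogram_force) 66.62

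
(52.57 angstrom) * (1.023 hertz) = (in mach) 1.579e-11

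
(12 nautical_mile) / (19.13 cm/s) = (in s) 1.162e+05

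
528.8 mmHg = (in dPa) 7.05e+05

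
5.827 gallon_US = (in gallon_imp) 4.852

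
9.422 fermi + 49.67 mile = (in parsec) 2.591e-12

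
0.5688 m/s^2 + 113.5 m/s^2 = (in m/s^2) 114.1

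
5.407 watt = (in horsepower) 0.007251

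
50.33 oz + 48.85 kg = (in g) 5.028e+04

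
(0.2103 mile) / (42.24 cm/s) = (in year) 2.541e-05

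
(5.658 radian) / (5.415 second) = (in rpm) 9.978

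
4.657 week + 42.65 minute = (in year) 0.08939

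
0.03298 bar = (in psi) 0.4783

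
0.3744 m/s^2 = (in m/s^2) 0.3744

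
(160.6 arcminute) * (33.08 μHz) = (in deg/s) 8.854e-05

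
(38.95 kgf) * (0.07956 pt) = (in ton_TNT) 2.562e-12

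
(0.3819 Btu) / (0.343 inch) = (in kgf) 4716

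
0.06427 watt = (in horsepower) 8.619e-05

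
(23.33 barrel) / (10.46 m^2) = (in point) 1005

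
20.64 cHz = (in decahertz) 0.02064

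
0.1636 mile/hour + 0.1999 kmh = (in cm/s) 12.87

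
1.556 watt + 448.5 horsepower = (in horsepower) 448.5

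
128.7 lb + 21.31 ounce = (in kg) 58.98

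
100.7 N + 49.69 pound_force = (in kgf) 32.81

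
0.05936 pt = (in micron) 20.94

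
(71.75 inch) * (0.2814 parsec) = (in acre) 3.91e+12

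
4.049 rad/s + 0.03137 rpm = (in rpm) 38.7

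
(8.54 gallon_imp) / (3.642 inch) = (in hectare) 4.197e-05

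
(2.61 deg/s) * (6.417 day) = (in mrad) 2.526e+07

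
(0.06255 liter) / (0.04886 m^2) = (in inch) 0.0504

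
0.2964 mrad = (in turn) 4.717e-05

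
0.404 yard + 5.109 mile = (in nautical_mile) 4.44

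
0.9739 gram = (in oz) 0.03435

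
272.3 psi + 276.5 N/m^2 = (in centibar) 1878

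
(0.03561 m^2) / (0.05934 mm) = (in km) 0.6001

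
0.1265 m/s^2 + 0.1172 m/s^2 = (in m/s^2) 0.2437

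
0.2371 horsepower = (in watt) 176.8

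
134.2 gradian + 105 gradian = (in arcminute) 1.292e+04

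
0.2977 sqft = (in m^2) 0.02766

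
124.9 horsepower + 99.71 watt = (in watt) 9.324e+04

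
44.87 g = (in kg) 0.04487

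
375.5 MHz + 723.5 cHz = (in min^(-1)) 2.253e+10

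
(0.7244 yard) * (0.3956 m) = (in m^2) 0.262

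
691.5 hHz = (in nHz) 6.915e+13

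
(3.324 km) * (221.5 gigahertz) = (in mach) 2.162e+12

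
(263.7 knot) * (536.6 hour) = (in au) 0.001752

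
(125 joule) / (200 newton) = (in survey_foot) 2.051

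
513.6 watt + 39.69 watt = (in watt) 553.3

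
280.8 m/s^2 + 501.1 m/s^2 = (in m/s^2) 781.9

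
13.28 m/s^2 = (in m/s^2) 13.28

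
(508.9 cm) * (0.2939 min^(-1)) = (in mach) 7.321e-05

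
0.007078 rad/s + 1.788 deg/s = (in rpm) 0.3656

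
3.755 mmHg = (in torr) 3.755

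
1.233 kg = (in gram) 1233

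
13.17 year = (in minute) 6.922e+06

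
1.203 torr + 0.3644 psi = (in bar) 0.02673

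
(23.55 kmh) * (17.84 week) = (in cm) 7.058e+09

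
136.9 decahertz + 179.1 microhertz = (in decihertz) 1.369e+04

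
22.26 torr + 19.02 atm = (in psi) 279.9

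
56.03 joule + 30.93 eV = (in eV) 3.497e+20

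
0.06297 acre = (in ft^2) 2743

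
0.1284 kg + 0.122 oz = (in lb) 0.2907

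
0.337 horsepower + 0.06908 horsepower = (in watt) 302.8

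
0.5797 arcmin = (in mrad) 0.1686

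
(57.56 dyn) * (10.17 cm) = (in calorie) 1.399e-05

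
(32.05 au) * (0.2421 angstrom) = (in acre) 0.02868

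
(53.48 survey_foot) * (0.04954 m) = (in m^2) 0.8075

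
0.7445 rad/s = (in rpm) 7.109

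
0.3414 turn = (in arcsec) 4.425e+05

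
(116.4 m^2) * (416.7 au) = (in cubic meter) 7.256e+15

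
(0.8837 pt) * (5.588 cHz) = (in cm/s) 0.001742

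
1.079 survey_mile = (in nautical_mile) 0.9376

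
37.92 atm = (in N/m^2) 3.842e+06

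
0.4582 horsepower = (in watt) 341.7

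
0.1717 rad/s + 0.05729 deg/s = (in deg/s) 9.895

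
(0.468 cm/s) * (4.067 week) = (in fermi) 1.151e+19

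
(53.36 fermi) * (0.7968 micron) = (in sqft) 4.577e-19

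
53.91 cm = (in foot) 1.769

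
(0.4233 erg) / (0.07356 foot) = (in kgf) 1.925e-07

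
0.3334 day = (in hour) 8.002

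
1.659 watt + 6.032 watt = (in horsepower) 0.01031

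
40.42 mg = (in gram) 0.04042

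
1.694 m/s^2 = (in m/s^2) 1.694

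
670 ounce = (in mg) 1.899e+07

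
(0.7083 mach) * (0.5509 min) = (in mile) 4.953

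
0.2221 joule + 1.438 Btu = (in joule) 1517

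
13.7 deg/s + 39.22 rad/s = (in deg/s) 2261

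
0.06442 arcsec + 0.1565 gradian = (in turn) 0.0003913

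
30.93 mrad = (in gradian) 1.969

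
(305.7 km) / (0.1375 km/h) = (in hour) 2223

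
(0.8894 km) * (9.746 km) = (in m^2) 8.668e+06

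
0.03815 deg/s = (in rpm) 0.006358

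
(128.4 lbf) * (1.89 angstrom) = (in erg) 1.079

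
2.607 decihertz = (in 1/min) 15.64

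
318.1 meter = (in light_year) 3.362e-14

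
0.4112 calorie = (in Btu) 0.001631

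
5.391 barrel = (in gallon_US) 226.4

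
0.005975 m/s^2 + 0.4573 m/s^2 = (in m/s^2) 0.4633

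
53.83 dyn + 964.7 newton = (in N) 964.7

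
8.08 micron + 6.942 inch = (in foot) 0.5785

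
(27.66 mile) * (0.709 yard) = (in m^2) 2.886e+04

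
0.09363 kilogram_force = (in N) 0.9182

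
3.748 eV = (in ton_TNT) 1.435e-28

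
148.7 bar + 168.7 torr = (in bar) 148.9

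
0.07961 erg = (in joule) 7.961e-09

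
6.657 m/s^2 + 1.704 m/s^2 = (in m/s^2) 8.361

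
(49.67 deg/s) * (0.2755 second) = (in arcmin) 821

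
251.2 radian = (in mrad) 2.512e+05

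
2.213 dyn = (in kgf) 2.257e-06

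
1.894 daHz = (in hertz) 18.94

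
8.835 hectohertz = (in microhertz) 8.835e+08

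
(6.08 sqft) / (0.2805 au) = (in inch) 5.3e-10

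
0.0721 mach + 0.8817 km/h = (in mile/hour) 55.46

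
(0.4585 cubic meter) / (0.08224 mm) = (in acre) 1.378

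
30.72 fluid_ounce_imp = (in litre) 0.8728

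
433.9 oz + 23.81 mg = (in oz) 433.9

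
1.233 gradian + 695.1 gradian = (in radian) 10.94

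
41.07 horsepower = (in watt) 3.063e+04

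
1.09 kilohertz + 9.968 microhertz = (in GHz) 1.09e-06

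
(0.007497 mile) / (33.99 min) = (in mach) 1.737e-05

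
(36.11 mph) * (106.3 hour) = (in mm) 6.177e+09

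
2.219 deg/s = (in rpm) 0.3698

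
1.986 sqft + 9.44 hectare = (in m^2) 9.44e+04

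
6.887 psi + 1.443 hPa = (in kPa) 47.63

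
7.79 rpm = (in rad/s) 0.8158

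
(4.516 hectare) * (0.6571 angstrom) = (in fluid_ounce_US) 0.1003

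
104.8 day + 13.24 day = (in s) 1.02e+07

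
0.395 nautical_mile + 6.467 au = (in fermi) 9.674e+26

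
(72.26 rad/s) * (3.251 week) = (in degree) 8.14e+09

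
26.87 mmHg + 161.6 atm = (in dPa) 1.638e+08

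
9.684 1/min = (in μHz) 1.614e+05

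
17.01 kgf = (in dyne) 1.668e+07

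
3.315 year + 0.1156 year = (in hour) 3.005e+04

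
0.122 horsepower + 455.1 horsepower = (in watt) 3.395e+05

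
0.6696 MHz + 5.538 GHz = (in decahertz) 5.539e+08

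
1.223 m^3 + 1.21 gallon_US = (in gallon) 324.3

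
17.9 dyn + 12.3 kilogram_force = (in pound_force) 27.12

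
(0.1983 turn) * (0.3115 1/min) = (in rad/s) 0.006469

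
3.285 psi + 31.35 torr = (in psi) 3.891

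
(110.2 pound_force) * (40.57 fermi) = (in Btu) 1.885e-14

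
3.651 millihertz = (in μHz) 3651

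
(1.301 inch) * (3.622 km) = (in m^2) 119.7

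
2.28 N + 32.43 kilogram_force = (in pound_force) 72.01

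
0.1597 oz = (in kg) 0.004527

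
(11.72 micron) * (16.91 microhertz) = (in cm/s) 1.982e-08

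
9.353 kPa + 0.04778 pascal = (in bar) 0.09353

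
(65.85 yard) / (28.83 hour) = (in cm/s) 0.05802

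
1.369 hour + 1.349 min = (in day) 0.05798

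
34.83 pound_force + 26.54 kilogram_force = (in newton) 415.2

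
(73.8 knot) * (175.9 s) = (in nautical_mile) 3.606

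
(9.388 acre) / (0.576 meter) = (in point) 1.87e+08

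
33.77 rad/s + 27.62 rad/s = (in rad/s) 61.39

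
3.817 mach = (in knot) 2526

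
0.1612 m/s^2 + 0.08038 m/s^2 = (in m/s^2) 0.2416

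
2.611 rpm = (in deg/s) 15.67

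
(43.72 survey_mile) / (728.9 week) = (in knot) 0.0003102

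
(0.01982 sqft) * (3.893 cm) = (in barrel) 0.0004509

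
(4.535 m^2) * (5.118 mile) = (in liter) 3.735e+07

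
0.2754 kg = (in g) 275.4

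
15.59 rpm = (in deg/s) 93.54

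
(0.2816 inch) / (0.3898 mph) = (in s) 0.04105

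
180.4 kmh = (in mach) 0.1472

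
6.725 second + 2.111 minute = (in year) 4.23e-06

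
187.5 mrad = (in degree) 10.74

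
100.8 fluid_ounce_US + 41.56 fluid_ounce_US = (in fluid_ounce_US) 142.4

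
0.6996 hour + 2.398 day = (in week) 0.3467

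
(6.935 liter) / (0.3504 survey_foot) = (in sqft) 0.6989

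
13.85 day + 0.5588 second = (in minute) 1.994e+04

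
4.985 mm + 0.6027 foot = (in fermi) 1.887e+14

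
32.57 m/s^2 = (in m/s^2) 32.57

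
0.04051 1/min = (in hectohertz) 6.752e-06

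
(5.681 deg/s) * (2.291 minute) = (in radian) 13.63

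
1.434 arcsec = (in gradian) 0.0004426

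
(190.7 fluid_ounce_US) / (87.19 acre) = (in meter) 1.598e-08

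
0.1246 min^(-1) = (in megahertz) 2.077e-09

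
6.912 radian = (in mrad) 6912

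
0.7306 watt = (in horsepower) 0.0009798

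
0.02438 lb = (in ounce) 0.3901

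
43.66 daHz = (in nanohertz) 4.366e+11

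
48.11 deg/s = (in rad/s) 0.8397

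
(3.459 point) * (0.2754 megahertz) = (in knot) 653.2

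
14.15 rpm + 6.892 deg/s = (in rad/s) 1.602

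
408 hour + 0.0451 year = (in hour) 803.1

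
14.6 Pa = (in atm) 0.0001441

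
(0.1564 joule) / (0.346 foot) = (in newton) 1.483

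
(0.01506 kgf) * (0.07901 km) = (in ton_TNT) 2.789e-09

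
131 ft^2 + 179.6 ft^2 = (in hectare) 0.002886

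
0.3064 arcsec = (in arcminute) 0.005107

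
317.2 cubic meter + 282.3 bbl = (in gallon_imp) 7.965e+04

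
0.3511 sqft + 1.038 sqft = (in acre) 3.189e-05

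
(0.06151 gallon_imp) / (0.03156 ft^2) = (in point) 270.3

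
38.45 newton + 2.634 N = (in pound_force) 9.236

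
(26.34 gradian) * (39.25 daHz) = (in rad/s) 162.4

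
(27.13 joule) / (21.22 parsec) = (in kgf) 4.225e-18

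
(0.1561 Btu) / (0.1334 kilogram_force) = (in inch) 4956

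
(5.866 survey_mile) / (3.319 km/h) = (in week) 0.01693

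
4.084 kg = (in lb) 9.004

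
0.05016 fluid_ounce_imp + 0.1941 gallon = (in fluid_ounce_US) 24.89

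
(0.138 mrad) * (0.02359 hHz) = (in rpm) 0.003109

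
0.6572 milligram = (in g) 0.0006572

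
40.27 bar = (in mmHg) 3.02e+04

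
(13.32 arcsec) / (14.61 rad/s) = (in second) 4.42e-06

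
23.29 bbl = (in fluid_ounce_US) 1.252e+05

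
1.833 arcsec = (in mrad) 0.008887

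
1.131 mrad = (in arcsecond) 233.3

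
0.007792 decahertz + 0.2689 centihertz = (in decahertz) 0.008061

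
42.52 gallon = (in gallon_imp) 35.41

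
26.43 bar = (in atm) 26.08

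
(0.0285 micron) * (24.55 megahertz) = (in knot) 1.36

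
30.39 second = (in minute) 0.5065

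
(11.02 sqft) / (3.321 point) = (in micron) 8.739e+08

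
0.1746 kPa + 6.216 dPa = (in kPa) 0.1752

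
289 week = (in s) 1.748e+08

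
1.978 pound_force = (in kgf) 0.8972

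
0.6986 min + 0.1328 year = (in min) 6.98e+04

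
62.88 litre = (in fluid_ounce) 2126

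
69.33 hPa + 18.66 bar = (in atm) 18.48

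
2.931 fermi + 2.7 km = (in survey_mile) 1.678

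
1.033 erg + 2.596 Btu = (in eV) 1.71e+22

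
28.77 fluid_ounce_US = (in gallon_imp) 0.1872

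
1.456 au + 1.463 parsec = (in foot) 1.481e+17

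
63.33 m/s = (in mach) 0.186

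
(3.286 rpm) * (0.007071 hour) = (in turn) 1.394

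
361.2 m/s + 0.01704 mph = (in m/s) 361.2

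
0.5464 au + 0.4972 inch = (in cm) 8.174e+12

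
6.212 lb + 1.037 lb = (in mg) 3.288e+06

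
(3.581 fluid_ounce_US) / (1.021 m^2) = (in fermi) 1.037e+11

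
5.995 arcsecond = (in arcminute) 0.09992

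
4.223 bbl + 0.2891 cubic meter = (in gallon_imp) 211.3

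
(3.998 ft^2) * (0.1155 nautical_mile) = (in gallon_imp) 1.748e+04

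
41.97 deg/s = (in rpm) 6.995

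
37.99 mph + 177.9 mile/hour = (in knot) 187.6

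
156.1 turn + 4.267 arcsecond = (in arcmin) 3.372e+06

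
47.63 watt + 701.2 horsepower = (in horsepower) 701.3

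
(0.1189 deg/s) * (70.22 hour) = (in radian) 524.6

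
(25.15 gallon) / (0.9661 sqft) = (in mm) 1061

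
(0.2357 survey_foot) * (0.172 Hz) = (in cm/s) 1.236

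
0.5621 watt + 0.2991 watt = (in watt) 0.8612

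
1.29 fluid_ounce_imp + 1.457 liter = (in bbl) 0.009395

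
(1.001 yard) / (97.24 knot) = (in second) 0.0183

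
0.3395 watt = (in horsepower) 0.0004553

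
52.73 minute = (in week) 0.005231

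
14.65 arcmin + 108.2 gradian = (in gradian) 108.5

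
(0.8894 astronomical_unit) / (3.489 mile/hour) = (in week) 1.41e+05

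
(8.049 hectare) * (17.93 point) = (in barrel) 3202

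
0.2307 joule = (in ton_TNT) 5.514e-11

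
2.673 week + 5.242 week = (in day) 55.41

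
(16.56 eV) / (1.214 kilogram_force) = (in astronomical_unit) 1.49e-30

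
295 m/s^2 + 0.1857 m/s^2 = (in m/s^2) 295.2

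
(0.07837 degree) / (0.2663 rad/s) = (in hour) 1.427e-06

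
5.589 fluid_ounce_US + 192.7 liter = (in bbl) 1.213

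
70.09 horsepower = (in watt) 5.227e+04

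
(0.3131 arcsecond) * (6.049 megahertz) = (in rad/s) 9.182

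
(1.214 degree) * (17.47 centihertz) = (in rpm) 0.03535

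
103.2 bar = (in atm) 101.9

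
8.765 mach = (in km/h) 1.074e+04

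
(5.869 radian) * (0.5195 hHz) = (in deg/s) 1.747e+04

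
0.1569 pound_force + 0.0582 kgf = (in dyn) 1.269e+05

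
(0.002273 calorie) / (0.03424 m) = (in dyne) 2.778e+04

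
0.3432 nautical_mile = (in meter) 635.6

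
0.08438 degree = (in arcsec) 303.8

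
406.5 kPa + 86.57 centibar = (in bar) 4.931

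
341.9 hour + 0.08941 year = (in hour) 1125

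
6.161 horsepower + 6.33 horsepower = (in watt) 9315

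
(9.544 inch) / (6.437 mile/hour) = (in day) 9.75e-07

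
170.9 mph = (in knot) 148.5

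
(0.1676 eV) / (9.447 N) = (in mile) 1.766e-24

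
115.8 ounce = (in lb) 7.237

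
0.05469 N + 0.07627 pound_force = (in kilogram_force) 0.04017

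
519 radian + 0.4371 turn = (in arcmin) 1.794e+06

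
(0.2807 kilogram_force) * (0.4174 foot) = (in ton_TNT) 8.37e-11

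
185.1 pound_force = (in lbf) 185.1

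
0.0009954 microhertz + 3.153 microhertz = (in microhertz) 3.154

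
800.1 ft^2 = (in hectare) 0.007433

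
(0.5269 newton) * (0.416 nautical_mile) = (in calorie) 97.02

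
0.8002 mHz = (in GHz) 8.002e-13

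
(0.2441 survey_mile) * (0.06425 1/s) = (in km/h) 90.86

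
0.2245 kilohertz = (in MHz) 0.0002245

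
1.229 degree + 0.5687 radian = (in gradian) 37.57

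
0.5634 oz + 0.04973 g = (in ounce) 0.5652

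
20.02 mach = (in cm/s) 6.817e+05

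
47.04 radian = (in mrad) 4.704e+04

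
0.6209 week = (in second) 3.755e+05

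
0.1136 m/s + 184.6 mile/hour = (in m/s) 82.64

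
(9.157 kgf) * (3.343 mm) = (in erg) 3.002e+06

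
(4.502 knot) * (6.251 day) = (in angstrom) 1.251e+16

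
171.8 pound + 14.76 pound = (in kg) 84.62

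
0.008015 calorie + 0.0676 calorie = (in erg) 3.164e+06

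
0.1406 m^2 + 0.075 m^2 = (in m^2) 0.2156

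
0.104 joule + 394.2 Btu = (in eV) 2.596e+24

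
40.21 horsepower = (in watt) 2.998e+04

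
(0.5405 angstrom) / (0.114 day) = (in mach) 1.612e-17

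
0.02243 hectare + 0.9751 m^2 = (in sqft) 2425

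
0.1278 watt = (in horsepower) 0.0001714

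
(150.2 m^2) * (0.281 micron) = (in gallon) 0.01115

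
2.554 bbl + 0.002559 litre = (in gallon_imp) 89.32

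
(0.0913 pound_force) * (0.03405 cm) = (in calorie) 3.305e-05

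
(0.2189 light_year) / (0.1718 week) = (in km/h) 7.175e+10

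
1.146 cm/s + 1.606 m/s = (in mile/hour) 3.618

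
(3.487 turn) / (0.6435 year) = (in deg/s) 6.186e-05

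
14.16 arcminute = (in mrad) 4.119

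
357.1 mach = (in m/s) 1.216e+05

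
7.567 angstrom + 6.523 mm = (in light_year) 6.895e-19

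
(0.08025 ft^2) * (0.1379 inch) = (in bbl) 0.0001643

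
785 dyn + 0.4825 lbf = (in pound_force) 0.4843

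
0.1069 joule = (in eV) 6.672e+17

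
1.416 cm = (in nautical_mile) 7.646e-06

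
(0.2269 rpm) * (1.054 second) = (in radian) 0.02504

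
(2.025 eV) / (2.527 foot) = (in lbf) 9.47e-20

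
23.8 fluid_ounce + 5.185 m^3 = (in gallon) 1370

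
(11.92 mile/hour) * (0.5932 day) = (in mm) 2.731e+08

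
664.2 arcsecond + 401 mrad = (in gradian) 25.73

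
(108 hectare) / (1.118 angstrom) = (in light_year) 1.021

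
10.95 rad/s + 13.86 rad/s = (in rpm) 236.9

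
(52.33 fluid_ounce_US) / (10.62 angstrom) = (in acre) 360.1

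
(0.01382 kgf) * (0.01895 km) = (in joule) 2.568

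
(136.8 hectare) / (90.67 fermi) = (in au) 1.009e+08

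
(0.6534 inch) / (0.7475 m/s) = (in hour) 6.167e-06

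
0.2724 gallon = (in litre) 1.031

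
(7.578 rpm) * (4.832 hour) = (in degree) 7.909e+05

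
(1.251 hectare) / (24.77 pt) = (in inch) 5.636e+07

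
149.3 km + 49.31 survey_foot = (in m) 1.493e+05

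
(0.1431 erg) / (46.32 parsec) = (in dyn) 1.001e-21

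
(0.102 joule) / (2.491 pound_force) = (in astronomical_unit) 6.153e-14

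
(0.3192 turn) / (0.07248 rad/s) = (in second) 27.67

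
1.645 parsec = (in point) 1.439e+20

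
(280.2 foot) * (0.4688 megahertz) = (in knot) 7.783e+07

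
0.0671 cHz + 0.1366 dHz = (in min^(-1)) 0.8599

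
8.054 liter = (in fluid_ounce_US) 272.3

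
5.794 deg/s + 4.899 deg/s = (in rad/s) 0.1866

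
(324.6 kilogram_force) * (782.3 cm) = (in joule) 2.49e+04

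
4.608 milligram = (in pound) 1.016e-05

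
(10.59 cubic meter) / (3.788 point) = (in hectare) 0.7925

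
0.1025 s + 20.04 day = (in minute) 2.886e+04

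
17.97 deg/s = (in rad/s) 0.3136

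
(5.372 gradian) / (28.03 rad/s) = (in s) 0.00301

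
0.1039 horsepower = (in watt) 77.48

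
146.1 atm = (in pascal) 1.48e+07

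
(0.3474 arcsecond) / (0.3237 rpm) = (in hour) 1.38e-08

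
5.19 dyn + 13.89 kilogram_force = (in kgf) 13.89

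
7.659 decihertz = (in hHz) 0.007659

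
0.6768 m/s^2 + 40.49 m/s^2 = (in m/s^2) 41.17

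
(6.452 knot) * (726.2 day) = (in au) 0.001392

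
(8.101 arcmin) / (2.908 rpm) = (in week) 1.279e-08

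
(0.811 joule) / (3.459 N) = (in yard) 0.2564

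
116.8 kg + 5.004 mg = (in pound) 257.5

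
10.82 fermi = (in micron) 1.082e-08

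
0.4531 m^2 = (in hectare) 4.531e-05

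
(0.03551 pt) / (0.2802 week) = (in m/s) 7.392e-11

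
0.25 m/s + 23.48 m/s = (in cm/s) 2373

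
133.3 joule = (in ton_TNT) 3.186e-08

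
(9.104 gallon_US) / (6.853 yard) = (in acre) 1.359e-06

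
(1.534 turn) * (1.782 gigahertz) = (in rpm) 1.64e+11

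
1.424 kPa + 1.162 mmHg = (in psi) 0.229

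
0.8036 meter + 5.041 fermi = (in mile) 0.0004993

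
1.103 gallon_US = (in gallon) 1.103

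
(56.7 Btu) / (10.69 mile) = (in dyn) 3.477e+05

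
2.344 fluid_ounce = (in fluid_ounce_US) 2.344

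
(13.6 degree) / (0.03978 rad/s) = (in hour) 0.001657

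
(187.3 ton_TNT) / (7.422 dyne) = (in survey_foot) 3.464e+16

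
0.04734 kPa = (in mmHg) 0.3551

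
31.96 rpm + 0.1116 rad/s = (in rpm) 33.03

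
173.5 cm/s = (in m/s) 1.735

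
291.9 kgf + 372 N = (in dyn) 3.235e+08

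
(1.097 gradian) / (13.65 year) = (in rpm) 3.823e-10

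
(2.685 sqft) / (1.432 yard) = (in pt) 540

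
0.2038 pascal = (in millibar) 0.002038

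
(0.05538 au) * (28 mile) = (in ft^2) 4.018e+15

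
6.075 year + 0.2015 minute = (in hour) 5.322e+04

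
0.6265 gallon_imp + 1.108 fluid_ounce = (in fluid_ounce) 97.41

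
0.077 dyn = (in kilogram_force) 7.852e-08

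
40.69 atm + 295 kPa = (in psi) 640.8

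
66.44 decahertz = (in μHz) 6.644e+08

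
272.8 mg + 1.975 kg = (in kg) 1.975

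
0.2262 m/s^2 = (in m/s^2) 0.2262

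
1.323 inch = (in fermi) 3.36e+13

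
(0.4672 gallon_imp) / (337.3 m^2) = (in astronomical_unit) 4.209e-17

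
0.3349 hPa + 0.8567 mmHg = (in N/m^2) 147.7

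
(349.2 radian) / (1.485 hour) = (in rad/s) 0.06532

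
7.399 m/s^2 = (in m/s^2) 7.399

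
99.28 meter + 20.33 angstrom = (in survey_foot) 325.7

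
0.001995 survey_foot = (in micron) 608.1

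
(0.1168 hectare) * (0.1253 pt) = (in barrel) 0.3247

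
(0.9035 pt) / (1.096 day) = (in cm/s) 3.366e-07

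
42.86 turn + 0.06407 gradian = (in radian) 269.3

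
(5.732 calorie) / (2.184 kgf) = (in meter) 1.12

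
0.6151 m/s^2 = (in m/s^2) 0.6151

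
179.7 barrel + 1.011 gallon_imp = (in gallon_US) 7549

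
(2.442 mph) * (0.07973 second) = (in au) 5.818e-13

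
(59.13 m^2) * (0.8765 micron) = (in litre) 0.05183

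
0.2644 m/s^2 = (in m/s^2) 0.2644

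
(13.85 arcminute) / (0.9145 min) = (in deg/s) 0.004207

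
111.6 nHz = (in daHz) 1.116e-08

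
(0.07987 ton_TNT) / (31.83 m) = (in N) 1.05e+07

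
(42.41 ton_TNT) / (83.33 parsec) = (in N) 6.901e-08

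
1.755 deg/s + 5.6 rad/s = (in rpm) 53.77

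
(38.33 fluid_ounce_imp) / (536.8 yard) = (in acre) 5.483e-10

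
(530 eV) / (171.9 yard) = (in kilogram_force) 5.509e-20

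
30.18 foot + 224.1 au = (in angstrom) 3.352e+23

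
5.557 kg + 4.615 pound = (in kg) 7.65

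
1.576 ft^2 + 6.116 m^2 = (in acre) 0.001547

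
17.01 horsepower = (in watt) 1.268e+04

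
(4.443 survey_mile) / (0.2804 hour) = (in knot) 13.77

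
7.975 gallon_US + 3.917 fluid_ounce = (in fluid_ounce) 1025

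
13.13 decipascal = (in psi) 0.0001904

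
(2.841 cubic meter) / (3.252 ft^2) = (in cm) 940.4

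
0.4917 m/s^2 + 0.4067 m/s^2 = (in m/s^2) 0.8984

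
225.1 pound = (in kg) 102.1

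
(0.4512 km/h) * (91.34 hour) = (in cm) 4.121e+06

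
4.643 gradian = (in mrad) 72.93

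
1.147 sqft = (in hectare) 1.066e-05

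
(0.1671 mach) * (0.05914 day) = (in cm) 2.907e+07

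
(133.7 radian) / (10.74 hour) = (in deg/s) 0.1981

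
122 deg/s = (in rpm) 20.33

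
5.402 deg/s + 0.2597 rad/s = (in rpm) 3.38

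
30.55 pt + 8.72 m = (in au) 5.836e-11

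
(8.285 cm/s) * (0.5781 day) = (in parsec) 1.341e-13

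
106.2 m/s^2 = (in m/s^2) 106.2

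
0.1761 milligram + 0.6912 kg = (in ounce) 24.38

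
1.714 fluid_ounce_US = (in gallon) 0.01339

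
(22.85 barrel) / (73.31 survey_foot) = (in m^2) 0.1626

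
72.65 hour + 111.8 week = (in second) 6.788e+07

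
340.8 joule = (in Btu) 0.323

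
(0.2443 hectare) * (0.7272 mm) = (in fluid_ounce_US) 6.007e+04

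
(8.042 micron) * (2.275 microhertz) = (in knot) 3.556e-11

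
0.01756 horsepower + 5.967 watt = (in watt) 19.06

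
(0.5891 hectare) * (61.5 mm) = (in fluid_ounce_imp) 1.275e+07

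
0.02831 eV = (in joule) 4.536e-21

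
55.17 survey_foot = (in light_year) 1.777e-15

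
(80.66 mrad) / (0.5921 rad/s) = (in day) 1.577e-06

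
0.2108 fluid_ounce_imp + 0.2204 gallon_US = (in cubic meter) 0.0008403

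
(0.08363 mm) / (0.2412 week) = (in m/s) 5.733e-10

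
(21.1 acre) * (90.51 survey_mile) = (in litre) 1.244e+13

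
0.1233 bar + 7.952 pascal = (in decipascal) 1.234e+05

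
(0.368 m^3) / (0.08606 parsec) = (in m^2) 1.386e-16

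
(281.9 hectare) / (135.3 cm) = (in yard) 2.279e+06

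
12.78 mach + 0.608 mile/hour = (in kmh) 1.567e+04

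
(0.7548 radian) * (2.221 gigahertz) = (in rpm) 1.601e+10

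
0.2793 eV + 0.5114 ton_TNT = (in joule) 2.14e+09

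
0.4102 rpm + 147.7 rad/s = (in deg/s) 8465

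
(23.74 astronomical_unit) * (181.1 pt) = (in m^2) 2.269e+11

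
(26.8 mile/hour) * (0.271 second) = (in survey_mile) 0.002017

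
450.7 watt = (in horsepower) 0.6044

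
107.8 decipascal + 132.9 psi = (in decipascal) 9.163e+06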